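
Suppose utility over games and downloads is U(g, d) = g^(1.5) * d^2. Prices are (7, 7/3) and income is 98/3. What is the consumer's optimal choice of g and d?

g* = 2, d* = 8

MU_g = 1.5·√g·d^2 and MU_d = 2·g^(1.5)·d.
MRS = MU_g/MU_d = (0.75)·d/g.
Tangency: set MRS = p_g/p_d = 7/(7/3) = 3.
So (0.75)·d/g = 3, i.e. d = 4·g.
Substitute into the budget 7·g + (7/3)·d = 98/3: (49/3)·g = 98/3, so g* = 2.
Then d* = 4·2 = 8.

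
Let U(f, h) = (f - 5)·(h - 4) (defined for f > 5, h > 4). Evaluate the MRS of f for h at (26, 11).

MU_f = (h−4), MU_h = (f−5).
MRS = (h−4)/(f−5).
At (26, 11): MRS = 1/3.
So at (26, 11) the consumer would give up 1/3 units of h for one more unit of f.

MRS = 1/3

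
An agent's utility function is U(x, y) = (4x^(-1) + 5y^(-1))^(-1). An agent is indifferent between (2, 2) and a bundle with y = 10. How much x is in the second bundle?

x = 1

U depends on (x, y) only through S = 4x^(-1) + 5y^(-1), so equal utility means equal S. At (2, 2): S = 4.5.
With y = 10: 5·10^(-1) = 0.5, so 4x^(-1) = 4.5 − 0.5 = 4, i.e. x^(-1) = 1.
Hence x = 1/1 = 1.
Check: U(1, 10) = 0.2222.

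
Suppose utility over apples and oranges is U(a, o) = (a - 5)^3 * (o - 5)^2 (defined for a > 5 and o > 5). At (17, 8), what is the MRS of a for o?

MU_a = 3·(a−5)^2·(o−5)^2, MU_o = 2·(a−5)^3·(o−5).
MRS = (3/2)·(o−5)/(a−5).
At (17, 8): MRS = 0.375.
So at (17, 8) the consumer would give up 0.375 units of o for one more unit of a.

MRS = 0.375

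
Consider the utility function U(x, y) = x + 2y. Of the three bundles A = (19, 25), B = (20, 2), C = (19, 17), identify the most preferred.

Evaluate utility at each bundle:
U(A) = 69.
U(B) = 24.
U(C) = 53.
Highest utility is A, so A ≻ C ≻ B.

Bundle A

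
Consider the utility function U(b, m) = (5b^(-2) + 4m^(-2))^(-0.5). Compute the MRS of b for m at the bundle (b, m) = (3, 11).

MRS = 6655/108

For CES with ρ = -2, MRS = (5/4)·(m/b)^3.
At (3, 11): MRS = 6655/108.
The indifference curve has slope −6655/108 at this bundle.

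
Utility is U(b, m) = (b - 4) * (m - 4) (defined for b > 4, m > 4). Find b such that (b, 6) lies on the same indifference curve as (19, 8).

b = 34

U(19, 8) = 60.
Set U(b, 6) = 60 and solve.
With m = 6: (6 − 4) = 2, so (b − 4) = 60/2 = 30.
So b = 4 + 30 = 34.
Check: U(34, 6) = 60.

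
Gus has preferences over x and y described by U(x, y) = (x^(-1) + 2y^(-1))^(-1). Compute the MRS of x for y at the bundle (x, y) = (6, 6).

MRS = 0.5

For CES with ρ = -1, MRS = (1/2)·(y/x)^2.
At (6, 6): MRS = 0.5.
The indifference curve has slope −0.5 at this bundle.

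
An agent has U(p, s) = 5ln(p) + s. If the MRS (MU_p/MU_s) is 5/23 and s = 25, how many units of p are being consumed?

p = 23

MU_p = 5/p, MU_s = 1.
MRS = 5/p ÷ 1.
MRS depends only on p: 5/p = 5/23 ⇒ p = 5/(5/23) = 23.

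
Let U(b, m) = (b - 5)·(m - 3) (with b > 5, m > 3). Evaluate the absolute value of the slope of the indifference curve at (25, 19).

MRS = 0.8

MU_b = (m−3), MU_m = (b−5).
MRS = (m−3)/(b−5).
At (25, 19): MRS = 0.8.
That is, one extra unit of b is worth 0.8 units of m at the margin.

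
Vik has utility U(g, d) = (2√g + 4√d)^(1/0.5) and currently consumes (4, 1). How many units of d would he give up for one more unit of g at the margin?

MRS = 0.25

For CES with ρ = 0.5, MRS = (2/4)·√(d/g).
At (4, 1): MRS = 0.25.
That is, one extra unit of g is worth 0.25 units of d at the margin.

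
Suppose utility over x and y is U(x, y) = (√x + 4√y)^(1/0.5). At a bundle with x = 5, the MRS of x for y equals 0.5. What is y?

y = 20

For CES with ρ = 0.5, MRS = (1/4)·√(y/x).
Setting (1/4)·√(y/5) = 0.5 gives √(y/5) = 2, so y/5 = 4 and y = 20.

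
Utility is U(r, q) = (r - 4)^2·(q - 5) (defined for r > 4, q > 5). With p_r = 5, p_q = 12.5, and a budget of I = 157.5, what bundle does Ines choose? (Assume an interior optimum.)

r* = 14, q* = 7

MU_r = 2·(r−4)·(q−5), MU_q = (r−4)^2.
MRS = (2/1)·(q−5)/(r−4).
Tangency: set MRS = p_r/p_q = 5/12.5 = 0.4.
So (2/1)·(q − 5)/(r − 4) = 0.4, i.e. (q − 5) = 0.2·(r − 4).
Rewrite the budget in excess-of-subsistence terms: 5·(r − 4) + 12.5·(q − 5) = 157.5 − 5·4 − 12.5·5 = 75.
Substituting, 7.5·(r − 4) = 75, so r − 4 = 10 and r* = 14.
Then q − 5 = 0.2·10 = 2, so q* = 7.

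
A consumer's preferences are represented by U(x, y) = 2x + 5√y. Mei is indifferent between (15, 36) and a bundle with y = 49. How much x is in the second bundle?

U(15, 36) = 60.
Set U(x, 49) = 60 and solve.
With y = 49: √49 = 7, so 2x = 60 − 5·7 = 25 and x = 12.5.
Check: U(12.5, 49) = 60.

x = 12.5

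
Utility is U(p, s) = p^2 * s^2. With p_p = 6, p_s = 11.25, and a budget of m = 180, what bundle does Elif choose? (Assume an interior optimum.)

MU_p = 2·p·s^2 and MU_s = 2·p^2·s.
MRS = MU_p/MU_s = s/p.
Tangency: set MRS = p_p/p_s = 6/11.25 = 8/15.
So s/p = 8/15, i.e. s = (8/15)·p.
Substitute into the budget 6·p + 11.25·s = 180: 12·p = 180, so p* = 15.
Then s* = (8/15)·15 = 8.

p* = 15, s* = 8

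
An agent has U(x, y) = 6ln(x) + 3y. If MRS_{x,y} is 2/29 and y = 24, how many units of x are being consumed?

x = 29

MU_x = 6/x, MU_y = 3.
MRS = 6/x ÷ 3.
MRS depends only on x: 2/x = 2/29 ⇒ x = 2/(2/29) = 29.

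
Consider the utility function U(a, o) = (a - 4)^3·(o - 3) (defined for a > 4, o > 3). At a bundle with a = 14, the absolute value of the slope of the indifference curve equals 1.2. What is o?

o = 7

MU_a = 3·(a−4)^2·(o−3), MU_o = (a−4)^3.
MRS = (3/1)·(o−3)/(a−4).
Substitute a = 14: MRS = (o − 3)/(10/3). Setting this equal to 1.2 gives o − 3 = 1.2·(10/3) = 4, so o = 7.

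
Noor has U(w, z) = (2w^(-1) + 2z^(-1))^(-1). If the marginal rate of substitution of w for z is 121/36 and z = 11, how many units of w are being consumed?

w = 6

For CES with ρ = -1, MRS = (z/w)^2.
Setting (11/w)^2 = 121/36 gives 11/w = 11/6 and w = 6.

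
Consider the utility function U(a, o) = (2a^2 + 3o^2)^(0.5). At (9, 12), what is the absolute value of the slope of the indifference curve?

MRS = 0.5

For CES with ρ = 2, MRS = (2/3)·(o/a)^(-1).
At (9, 12): MRS = 0.5.
The indifference curve has slope −0.5 at this bundle.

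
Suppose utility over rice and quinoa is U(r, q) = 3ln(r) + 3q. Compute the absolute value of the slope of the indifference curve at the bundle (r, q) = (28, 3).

MU_r = 3/r, MU_q = 3.
MRS = 3/r ÷ 3.
At (28, 3): MRS = 1/28.
The indifference curve has slope −1/28 at this bundle.

MRS = 1/28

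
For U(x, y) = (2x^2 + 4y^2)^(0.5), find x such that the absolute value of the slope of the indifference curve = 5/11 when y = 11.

For CES with ρ = 2, MRS = (2/4)·(y/x)^(-1).
Setting (2/4)·(11/x)^(-1) = 5/11 gives (11/x)^(-1) = 10/11, so 11/x = 1.1 and x = 10.

x = 10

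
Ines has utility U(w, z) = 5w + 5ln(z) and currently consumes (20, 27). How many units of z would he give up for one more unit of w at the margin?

MU_w = 5, MU_z = 5/z.
MRS = 5 ÷ (5/z).
At (20, 27): MRS = 27.
So at (20, 27) the consumer would give up 27 units of z for one more unit of w.

MRS = 27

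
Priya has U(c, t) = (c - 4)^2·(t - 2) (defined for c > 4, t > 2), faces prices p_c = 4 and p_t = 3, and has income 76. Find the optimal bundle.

MU_c = 2·(c−4)·(t−2), MU_t = (c−4)^2.
MRS = (2/1)·(t−2)/(c−4).
Tangency: set MRS = p_c/p_t = 4/3.
So (2/1)·(t − 2)/(c − 4) = 4/3, i.e. (t − 2) = (2/3)·(c − 4).
Rewrite the budget in excess-of-subsistence terms: 4·(c − 4) + 3·(t − 2) = 76 − 4·4 − 3·2 = 54.
Substituting, 6·(c − 4) = 54, so c − 4 = 9 and c* = 13.
Then t − 2 = (2/3)·9 = 6, so t* = 8.

c* = 13, t* = 8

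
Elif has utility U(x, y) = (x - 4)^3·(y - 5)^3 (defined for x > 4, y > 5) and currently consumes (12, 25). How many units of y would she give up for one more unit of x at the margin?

MU_x = 3·(x−4)^2·(y−5)^3, MU_y = 3·(x−4)^3·(y−5)^2.
MRS = (y−5)/(x−4).
At (12, 25): MRS = 2.5.
So at (12, 25) the consumer would give up 2.5 units of y for one more unit of x.

MRS = 2.5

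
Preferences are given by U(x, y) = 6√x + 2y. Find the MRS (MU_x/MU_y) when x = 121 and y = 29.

MRS = 3/22

MU_x = 6/(2√x), MU_y = 2.
MRS = 6/(2√x) ÷ 2.
At (121, 29): MRS = 3/22.
So at (121, 29) the consumer would give up 3/22 units of y for one more unit of x.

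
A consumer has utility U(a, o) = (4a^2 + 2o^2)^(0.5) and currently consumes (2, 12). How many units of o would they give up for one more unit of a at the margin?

For CES with ρ = 2, MRS = (4/2)·(o/a)^(-1).
At (2, 12): MRS = 1/3.
The indifference curve has slope −1/3 at this bundle.

MRS = 1/3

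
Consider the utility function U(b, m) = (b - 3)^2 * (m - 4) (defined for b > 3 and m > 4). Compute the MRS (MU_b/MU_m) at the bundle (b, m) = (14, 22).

MRS = 36/11

MU_b = 2·(b−3)·(m−4), MU_m = (b−3)^2.
MRS = (2/1)·(m−4)/(b−3).
At (14, 22): MRS = 36/11.
The indifference curve has slope −36/11 at this bundle.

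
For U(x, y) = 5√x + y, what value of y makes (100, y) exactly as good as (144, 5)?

U(144, 5) = 65.
Set U(100, y) = 65 and solve.
With x = 100: √100 = 10, so y = 65 − 5·10 = 15.
Check: U(100, 15) = 65.

y = 15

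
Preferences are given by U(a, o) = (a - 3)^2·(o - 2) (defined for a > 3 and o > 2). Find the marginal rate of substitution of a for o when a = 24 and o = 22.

MRS = 40/21

MU_a = 2·(a−3)·(o−2), MU_o = (a−3)^2.
MRS = (2/1)·(o−2)/(a−3).
At (24, 22): MRS = 40/21.
So at (24, 22) the consumer would give up 40/21 units of o for one more unit of a.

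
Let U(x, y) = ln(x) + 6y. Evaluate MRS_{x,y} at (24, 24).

MU_x = 1/x, MU_y = 6.
MRS = 1/x ÷ 6.
At (24, 24): MRS = 1/144.
So at (24, 24) the consumer would give up 1/144 units of y for one more unit of x.

MRS = 1/144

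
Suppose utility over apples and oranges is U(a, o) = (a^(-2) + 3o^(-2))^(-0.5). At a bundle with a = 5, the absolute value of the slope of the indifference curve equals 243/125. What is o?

o = 9

For CES with ρ = -2, MRS = (1/3)·(o/a)^3.
Setting (1/3)·(o/5)^3 = 243/125 gives (o/5)^3 = 729/125, so o/5 = 1.8 and o = 9.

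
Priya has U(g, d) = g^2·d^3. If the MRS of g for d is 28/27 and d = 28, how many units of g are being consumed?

MU_g = 2·g·d^3 and MU_d = 3·g^2·d^2.
MRS = MU_g/MU_d = (2/3)·d/g.
Substitute d = 28: MRS = (56/3)/g. Setting (56/3)/g = 28/27 gives g = (56/3)/(28/27) = 18.

g = 18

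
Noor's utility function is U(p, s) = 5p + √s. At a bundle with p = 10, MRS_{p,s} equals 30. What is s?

MU_p = 5, MU_s = 1/(2√s).
MRS = 5 ÷ (1/(2√s)).
MRS depends only on s: 10·√s = 30 ⇒ √s = 30/10 = 3 ⇒ s = 9.

s = 9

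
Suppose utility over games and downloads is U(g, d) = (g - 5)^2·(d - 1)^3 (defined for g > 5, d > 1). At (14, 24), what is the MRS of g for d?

MU_g = 2·(g−5)·(d−1)^3, MU_d = 3·(g−5)^2·(d−1)^2.
MRS = (2/3)·(d−1)/(g−5).
At (14, 24): MRS = 46/27.
The indifference curve has slope −46/27 at this bundle.

MRS = 46/27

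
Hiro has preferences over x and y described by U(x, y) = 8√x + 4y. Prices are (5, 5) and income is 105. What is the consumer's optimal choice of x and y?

MU_x = 8/(2√x), MU_y = 4.
MRS = 8/(2√x) ÷ 4.
Tangency: set MRS = p_x/p_y = 5/5 = 1.
MRS depends only on x: 1/√x = 1 ⇒ √x = 1/1 = 1 ⇒ x* = 1.
From the budget, 5·y = 105 − 5·1 = 100, so y* = 20.

x* = 1, y* = 20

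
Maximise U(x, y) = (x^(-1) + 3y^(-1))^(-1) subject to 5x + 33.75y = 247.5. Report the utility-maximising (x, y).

x* = 9, y* = 6

For CES with ρ = -1, MRS = (1/3)·(y/x)^2.
Tangency: set MRS = p_x/p_y = 5/33.75 = 4/27.
So (y/x)^2 = 4/9; taking the square root, y/x = 2/3, i.e. y = (2/3)·x.
Substitute into the budget 5·x + 33.75·y = 247.5: 27.5·x = 247.5, so x* = 9 and y* = (2/3)·9 = 6.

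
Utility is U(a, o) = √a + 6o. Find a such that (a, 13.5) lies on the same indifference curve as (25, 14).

a = 64

U(25, 14) = 89.
Set U(a, 13.5) = 89 and solve.
With o = 13.5: √a = 89 − 6·13.5 = 8, so √a = 8 and a = 64.
Check: U(64, 13.5) = 89.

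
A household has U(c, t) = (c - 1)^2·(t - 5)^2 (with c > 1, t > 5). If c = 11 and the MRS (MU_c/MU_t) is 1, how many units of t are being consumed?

MU_c = 2·(c−1)·(t−5)^2, MU_t = 2·(c−1)^2·(t−5).
MRS = (t−5)/(c−1).
Substitute c = 11: MRS = (t − 5)/10. Setting this equal to 1 gives t − 5 = 1·10 = 10, so t = 15.

t = 15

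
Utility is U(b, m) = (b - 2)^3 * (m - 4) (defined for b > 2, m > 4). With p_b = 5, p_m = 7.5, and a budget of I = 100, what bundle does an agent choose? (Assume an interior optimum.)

b* = 11, m* = 6

MU_b = 3·(b−2)^2·(m−4), MU_m = (b−2)^3.
MRS = (3/1)·(m−4)/(b−2).
Tangency: set MRS = p_b/p_m = 5/7.5 = 2/3.
So (3/1)·(m − 4)/(b − 2) = 2/3, i.e. (m − 4) = (2/9)·(b − 2).
Rewrite the budget in excess-of-subsistence terms: 5·(b − 2) + 7.5·(m − 4) = 100 − 5·2 − 7.5·4 = 60.
Substituting, (20/3)·(b − 2) = 60, so b − 2 = 9 and b* = 11.
Then m − 4 = (2/9)·9 = 2, so m* = 6.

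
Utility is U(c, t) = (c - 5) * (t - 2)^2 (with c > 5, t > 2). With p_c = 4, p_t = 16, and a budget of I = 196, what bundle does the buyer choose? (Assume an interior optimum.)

c* = 17, t* = 8

MU_c = (t−2)^2, MU_t = 2·(c−5)·(t−2).
MRS = (1/2)·(t−2)/(c−5).
Tangency: set MRS = p_c/p_t = 4/16 = 0.25.
So (1/2)·(t − 2)/(c − 5) = 0.25, i.e. (t − 2) = 0.5·(c − 5).
Rewrite the budget in excess-of-subsistence terms: 4·(c − 5) + 16·(t − 2) = 196 − 4·5 − 16·2 = 144.
Substituting, 12·(c − 5) = 144, so c − 5 = 12 and c* = 17.
Then t − 2 = 0.5·12 = 6, so t* = 8.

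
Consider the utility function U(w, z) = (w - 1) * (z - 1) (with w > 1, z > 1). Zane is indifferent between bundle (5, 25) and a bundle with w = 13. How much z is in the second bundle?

U(5, 25) = 96.
Set U(13, z) = 96 and solve.
With w = 13: (13 − 1) = 12, so (z − 1) = 96/12 = 8.
So z = 1 + 8 = 9.
Check: U(13, 9) = 96.

z = 9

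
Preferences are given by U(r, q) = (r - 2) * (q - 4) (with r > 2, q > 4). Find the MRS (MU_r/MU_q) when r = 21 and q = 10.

MRS = 6/19

MU_r = (q−4), MU_q = (r−2).
MRS = (q−4)/(r−2).
At (21, 10): MRS = 6/19.
So at (21, 10) the consumer would give up 6/19 units of q for one more unit of r.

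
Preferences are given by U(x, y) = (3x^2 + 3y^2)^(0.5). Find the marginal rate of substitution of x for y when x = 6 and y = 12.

For CES with ρ = 2, MRS = (y/x)^(-1).
At (6, 12): MRS = 0.5.
That is, one extra unit of x is worth 0.5 units of y at the margin.

MRS = 0.5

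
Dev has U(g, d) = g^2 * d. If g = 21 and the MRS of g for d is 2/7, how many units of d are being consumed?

MU_g = 2·g·d and MU_d = g^2.
MRS = MU_g/MU_d = (2/1)·d/g.
Substitute g = 21: MRS = d/10.5. Setting d/10.5 = 2/7 gives d = (2/7)·10.5 = 3.

d = 3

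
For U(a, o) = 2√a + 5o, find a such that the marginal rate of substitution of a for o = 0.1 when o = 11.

a = 4

MU_a = 2/(2√a), MU_o = 5.
MRS = 2/(2√a) ÷ 5.
MRS depends only on a: 0.2/√a = 0.1 ⇒ √a = 0.2/0.1 = 2 ⇒ a = 4.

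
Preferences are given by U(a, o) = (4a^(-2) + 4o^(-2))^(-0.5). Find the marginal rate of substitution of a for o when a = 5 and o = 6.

For CES with ρ = -2, MRS = (o/a)^3.
At (5, 6): MRS = 216/125.
The indifference curve has slope −216/125 at this bundle.

MRS = 216/125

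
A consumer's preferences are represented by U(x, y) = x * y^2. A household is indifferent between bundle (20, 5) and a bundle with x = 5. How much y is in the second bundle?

U(20, 5) = 500.
Set U(5, y) = 500 and solve.
With x = 5: y^2 = 500/5 = 100; taking the square root, y = 10.
Check: U(5, 10) = 500.

y = 10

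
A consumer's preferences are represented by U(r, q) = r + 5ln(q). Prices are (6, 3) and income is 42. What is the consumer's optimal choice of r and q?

r* = 2, q* = 10

MU_r = 1, MU_q = 5/q.
MRS = 1 ÷ (5/q).
Tangency: set MRS = p_r/p_q = 6/3 = 2.
MRS depends only on q: 0.2·q = 2 ⇒ q* = 2/0.2 = 10.
From the budget, 6·r = 42 − 3·10 = 12, so r* = 2.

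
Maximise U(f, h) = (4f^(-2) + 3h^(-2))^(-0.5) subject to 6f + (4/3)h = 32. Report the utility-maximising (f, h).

For CES with ρ = -2, MRS = (4/3)·(h/f)^3.
Tangency: set MRS = p_f/p_h = 6/(4/3) = 4.5.
So (h/f)^3 = 3.375; taking the cube root, h/f = 1.5, i.e. h = 1.5·f.
Substitute into the budget 6·f + (4/3)·h = 32: 8·f = 32, so f* = 4 and h* = 1.5·4 = 6.

f* = 4, h* = 6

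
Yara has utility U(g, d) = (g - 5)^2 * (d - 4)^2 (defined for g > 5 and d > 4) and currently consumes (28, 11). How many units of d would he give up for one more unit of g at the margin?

MRS = 7/23

MU_g = 2·(g−5)·(d−4)^2, MU_d = 2·(g−5)^2·(d−4).
MRS = (d−4)/(g−5).
At (28, 11): MRS = 7/23.
That is, one extra unit of g is worth 7/23 units of d at the margin.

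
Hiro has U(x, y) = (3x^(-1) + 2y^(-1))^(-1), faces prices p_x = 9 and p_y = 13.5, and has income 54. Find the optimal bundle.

For CES with ρ = -1, MRS = (3/2)·(y/x)^2.
Tangency: set MRS = p_x/p_y = 9/13.5 = 2/3.
So (y/x)^2 = 4/9; taking the square root, y/x = 2/3, i.e. y = (2/3)·x.
Substitute into the budget 9·x + 13.5·y = 54: 18·x = 54, so x* = 3 and y* = (2/3)·3 = 2.

x* = 3, y* = 2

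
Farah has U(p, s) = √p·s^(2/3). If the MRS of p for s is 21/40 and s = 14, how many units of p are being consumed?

p = 20

MU_p = 0.5·p^(-0.5)·s^(2/3) and MU_s = 2/3·√p·s^(-1/3).
MRS = MU_p/MU_s = (0.75)·s/p.
Substitute s = 14: MRS = 10.5/p. Setting 10.5/p = 21/40 gives p = 10.5/(21/40) = 20.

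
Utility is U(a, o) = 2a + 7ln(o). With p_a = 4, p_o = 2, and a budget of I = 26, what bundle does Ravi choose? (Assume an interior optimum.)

a* = 3, o* = 7

MU_a = 2, MU_o = 7/o.
MRS = 2 ÷ (7/o).
Tangency: set MRS = p_a/p_o = 4/2 = 2.
MRS depends only on o: (2/7)·o = 2 ⇒ o* = 2/(2/7) = 7.
From the budget, 4·a = 26 − 2·7 = 12, so a* = 3.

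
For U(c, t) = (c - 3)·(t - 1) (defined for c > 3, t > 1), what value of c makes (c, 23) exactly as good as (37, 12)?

U(37, 12) = 374.
Set U(c, 23) = 374 and solve.
With t = 23: (23 − 1) = 22, so (c − 3) = 374/22 = 17.
So c = 3 + 17 = 20.
Check: U(20, 23) = 374.

c = 20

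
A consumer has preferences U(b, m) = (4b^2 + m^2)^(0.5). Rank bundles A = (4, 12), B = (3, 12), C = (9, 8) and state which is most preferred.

Evaluate utility at each bundle:
U(A) = 14.422.
U(B) = 13.416.
U(C) = 19.698.
Highest utility is C, so C ≻ A ≻ B.

Bundle C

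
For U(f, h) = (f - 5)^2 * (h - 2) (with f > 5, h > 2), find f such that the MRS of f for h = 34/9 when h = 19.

MU_f = 2·(f−5)·(h−2), MU_h = (f−5)^2.
MRS = (2/1)·(h−2)/(f−5).
Substitute h = 19: MRS = 34/(f − 5). Setting this equal to 34/9 gives f − 5 = 34/(34/9) = 9, so f = 14.

f = 14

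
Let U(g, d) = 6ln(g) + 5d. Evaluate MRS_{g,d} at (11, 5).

MU_g = 6/g, MU_d = 5.
MRS = 6/g ÷ 5.
At (11, 5): MRS = 6/55.
That is, one extra unit of g is worth 6/55 units of d at the margin.

MRS = 6/55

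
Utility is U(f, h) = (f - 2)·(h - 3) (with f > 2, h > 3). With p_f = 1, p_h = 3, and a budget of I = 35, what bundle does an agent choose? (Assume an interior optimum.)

f* = 14, h* = 7

MU_f = (h−3), MU_h = (f−2).
MRS = (h−3)/(f−2).
Tangency: set MRS = p_f/p_h = 1/3.
So (h − 3)/(f − 2) = 1/3, i.e. (h − 3) = (1/3)·(f − 2).
Rewrite the budget in excess-of-subsistence terms: 1·(f − 2) + 3·(h − 3) = 35 − 1·2 − 3·3 = 24.
Substituting, 2·(f − 2) = 24, so f − 2 = 12 and f* = 14.
Then h − 3 = (1/3)·12 = 4, so h* = 7.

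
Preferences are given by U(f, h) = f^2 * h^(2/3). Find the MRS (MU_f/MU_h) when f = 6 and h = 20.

MRS = 10

MU_f = 2·f·h^(2/3) and MU_h = 2/3·f^2·h^(-1/3).
MRS = MU_f/MU_h = (3)·h/f.
At (6, 20): MRS = 10.
That is, one extra unit of f is worth 10 units of h at the margin.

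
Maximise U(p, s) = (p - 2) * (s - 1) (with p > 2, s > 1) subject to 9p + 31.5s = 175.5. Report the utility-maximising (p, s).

MU_p = (s−1), MU_s = (p−2).
MRS = (s−1)/(p−2).
Tangency: set MRS = p_p/p_s = 9/31.5 = 2/7.
So (s − 1)/(p − 2) = 2/7, i.e. (s − 1) = (2/7)·(p − 2).
Rewrite the budget in excess-of-subsistence terms: 9·(p − 2) + 31.5·(s − 1) = 175.5 − 9·2 − 31.5·1 = 126.
Substituting, 18·(p − 2) = 126, so p − 2 = 7 and p* = 9.
Then s − 1 = (2/7)·7 = 2, so s* = 3.

p* = 9, s* = 3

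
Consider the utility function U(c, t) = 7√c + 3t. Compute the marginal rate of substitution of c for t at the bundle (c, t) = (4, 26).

MRS = 7/12

MU_c = 7/(2√c), MU_t = 3.
MRS = 7/(2√c) ÷ 3.
At (4, 26): MRS = 7/12.
So at (4, 26) the consumer would give up 7/12 units of t for one more unit of c.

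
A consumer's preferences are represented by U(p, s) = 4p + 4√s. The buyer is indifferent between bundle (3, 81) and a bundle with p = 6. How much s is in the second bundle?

s = 36

U(3, 81) = 48.
Set U(6, s) = 48 and solve.
With p = 6: 4√s = 48 − 4·6 = 24, so √s = 6 and s = 36.
Check: U(6, 36) = 48.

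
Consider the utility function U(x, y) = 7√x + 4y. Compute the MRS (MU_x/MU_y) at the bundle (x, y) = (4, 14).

MRS = 7/16

MU_x = 7/(2√x), MU_y = 4.
MRS = 7/(2√x) ÷ 4.
At (4, 14): MRS = 7/16.
So at (4, 14) the consumer would give up 7/16 units of y for one more unit of x.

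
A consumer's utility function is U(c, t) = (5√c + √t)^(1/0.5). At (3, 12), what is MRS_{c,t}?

For CES with ρ = 0.5, MRS = (5/1)·√(t/c).
At (3, 12): MRS = 10.
That is, one extra unit of c is worth 10 units of t at the margin.

MRS = 10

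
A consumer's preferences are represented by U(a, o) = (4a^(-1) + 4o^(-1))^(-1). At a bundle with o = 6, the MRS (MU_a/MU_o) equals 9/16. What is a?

a = 8

For CES with ρ = -1, MRS = (o/a)^2.
Setting (6/a)^2 = 9/16 gives 6/a = 0.75 and a = 8.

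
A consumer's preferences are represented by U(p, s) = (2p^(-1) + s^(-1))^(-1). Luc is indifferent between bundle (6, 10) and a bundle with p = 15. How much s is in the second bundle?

U depends on (p, s) only through S = 2p^(-1) + s^(-1), so equal utility means equal S. At (6, 10): S = 13/30.
With p = 15: 2·15^(-1) = 2/15, so s^(-1) = 13/30 − 2/15 = 0.3.
Hence s = 1/0.3 = 10/3.
Check: U(15, 10/3) = 2.3077.

s = 10/3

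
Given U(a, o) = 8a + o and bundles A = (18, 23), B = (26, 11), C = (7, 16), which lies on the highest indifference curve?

Evaluate utility at each bundle:
U(A) = 167.
U(B) = 219.
U(C) = 72.
Highest utility is B, so B ≻ A ≻ C.

Bundle B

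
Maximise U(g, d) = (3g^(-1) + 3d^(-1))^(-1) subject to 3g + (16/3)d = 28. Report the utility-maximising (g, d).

g* = 4, d* = 3

For CES with ρ = -1, MRS = (d/g)^2.
Tangency: set MRS = p_g/p_d = 3/(16/3) = 9/16.
So (d/g)^2 = 9/16; taking the square root, d/g = 0.75, i.e. d = 0.75·g.
Substitute into the budget 3·g + (16/3)·d = 28: 7·g = 28, so g* = 4 and d* = 0.75·4 = 3.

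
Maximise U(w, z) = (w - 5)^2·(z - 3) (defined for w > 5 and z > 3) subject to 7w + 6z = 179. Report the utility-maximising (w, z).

MU_w = 2·(w−5)·(z−3), MU_z = (w−5)^2.
MRS = (2/1)·(z−3)/(w−5).
Tangency: set MRS = p_w/p_z = 7/6.
So (2/1)·(z − 3)/(w − 5) = 7/6, i.e. (z − 3) = (7/12)·(w − 5).
Rewrite the budget in excess-of-subsistence terms: 7·(w − 5) + 6·(z − 3) = 179 − 7·5 − 6·3 = 126.
Substituting, 10.5·(w − 5) = 126, so w − 5 = 12 and w* = 17.
Then z − 3 = (7/12)·12 = 7, so z* = 10.

w* = 17, z* = 10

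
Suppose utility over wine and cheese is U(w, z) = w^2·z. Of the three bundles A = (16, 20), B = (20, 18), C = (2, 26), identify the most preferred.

Bundle B

Evaluate utility at each bundle:
U(A) = 5120.
U(B) = 7200.
U(C) = 104.
Highest utility is B, so B ≻ A ≻ C.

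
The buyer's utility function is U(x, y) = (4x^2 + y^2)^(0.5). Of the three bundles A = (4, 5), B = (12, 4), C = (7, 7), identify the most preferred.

Evaluate utility at each bundle:
U(A) = 9.434.
U(B) = 24.331.
U(C) = 15.652.
Highest utility is B, so B ≻ C ≻ A.

Bundle B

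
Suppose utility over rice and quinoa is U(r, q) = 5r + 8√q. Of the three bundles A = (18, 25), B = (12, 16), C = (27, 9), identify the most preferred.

Evaluate utility at each bundle:
U(A) = 130.000.
U(B) = 92.000.
U(C) = 159.000.
Highest utility is C, so C ≻ A ≻ B.

Bundle C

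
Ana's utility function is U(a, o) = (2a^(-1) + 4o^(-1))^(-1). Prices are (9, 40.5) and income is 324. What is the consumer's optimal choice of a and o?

For CES with ρ = -1, MRS = (2/4)·(o/a)^2.
Tangency: set MRS = p_a/p_o = 9/40.5 = 2/9.
So (o/a)^2 = 4/9; taking the square root, o/a = 2/3, i.e. o = (2/3)·a.
Substitute into the budget 9·a + 40.5·o = 324: 36·a = 324, so a* = 9 and o* = (2/3)·9 = 6.

a* = 9, o* = 6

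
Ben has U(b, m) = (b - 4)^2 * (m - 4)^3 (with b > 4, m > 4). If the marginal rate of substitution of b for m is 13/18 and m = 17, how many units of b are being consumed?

MU_b = 2·(b−4)·(m−4)^3, MU_m = 3·(b−4)^2·(m−4)^2.
MRS = (2/3)·(m−4)/(b−4).
Substitute m = 17: MRS = (26/3)/(b − 4). Setting this equal to 13/18 gives b − 4 = (26/3)/(13/18) = 12, so b = 16.

b = 16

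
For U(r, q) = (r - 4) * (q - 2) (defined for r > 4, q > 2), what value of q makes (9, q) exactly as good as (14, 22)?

q = 42

U(14, 22) = 200.
Set U(9, q) = 200 and solve.
With r = 9: (9 − 4) = 5, so (q − 2) = 200/5 = 40.
So q = 2 + 40 = 42.
Check: U(9, 42) = 200.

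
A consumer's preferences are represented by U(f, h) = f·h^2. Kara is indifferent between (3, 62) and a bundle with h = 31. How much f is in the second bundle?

f = 12

U(3, 62) = 11532.
Set U(f, 31) = 11532 and solve.
With h = 31: 31^2 = 961, so f = 11532/961 = 12.
Check: U(12, 31) = 11532.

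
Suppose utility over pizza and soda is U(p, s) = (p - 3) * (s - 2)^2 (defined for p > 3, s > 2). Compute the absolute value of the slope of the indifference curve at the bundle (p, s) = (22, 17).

MU_p = (s−2)^2, MU_s = 2·(p−3)·(s−2).
MRS = (1/2)·(s−2)/(p−3).
At (22, 17): MRS = 15/38.
So at (22, 17) the consumer would give up 15/38 units of s for one more unit of p.

MRS = 15/38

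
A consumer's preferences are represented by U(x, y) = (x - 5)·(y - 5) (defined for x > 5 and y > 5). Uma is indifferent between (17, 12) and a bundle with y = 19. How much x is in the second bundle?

U(17, 12) = 84.
Set U(x, 19) = 84 and solve.
With y = 19: (19 − 5) = 14, so (x − 5) = 84/14 = 6.
So x = 5 + 6 = 11.
Check: U(11, 19) = 84.

x = 11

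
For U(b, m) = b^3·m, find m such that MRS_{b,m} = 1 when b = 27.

MU_b = 3·b^2·m and MU_m = b^3.
MRS = MU_b/MU_m = (3/1)·m/b.
Substitute b = 27: MRS = m/9. Setting m/9 = 1 gives m = 1·9 = 9.

m = 9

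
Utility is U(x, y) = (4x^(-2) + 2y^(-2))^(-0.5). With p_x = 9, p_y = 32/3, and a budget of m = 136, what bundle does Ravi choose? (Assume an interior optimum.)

x* = 8, y* = 6

For CES with ρ = -2, MRS = (4/2)·(y/x)^3.
Tangency: set MRS = p_x/p_y = 9/(32/3) = 27/32.
So (y/x)^3 = 27/64; taking the cube root, y/x = 0.75, i.e. y = 0.75·x.
Substitute into the budget 9·x + (32/3)·y = 136: 17·x = 136, so x* = 8 and y* = 0.75·8 = 6.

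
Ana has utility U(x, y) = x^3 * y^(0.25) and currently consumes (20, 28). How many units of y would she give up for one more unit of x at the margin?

MU_x = 3·x^2·y^(0.25) and MU_y = 0.25·x^3·y^(-0.75).
MRS = MU_x/MU_y = (12)·y/x.
At (20, 28): MRS = 16.8.
The indifference curve has slope −16.8 at this bundle.

MRS = 16.8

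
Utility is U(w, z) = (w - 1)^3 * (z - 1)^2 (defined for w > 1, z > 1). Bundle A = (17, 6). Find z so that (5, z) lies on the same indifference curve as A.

U(17, 6) = 102400.
Set U(5, z) = 102400 and solve.
With w = 5: (5 − 1)^3 = 64, so (z − 1)^2 = 102400/64 = 1600.
Taking the square root (with z > 1): z − 1 = 40, so z = 41.
Check: U(5, 41) = 102400.

z = 41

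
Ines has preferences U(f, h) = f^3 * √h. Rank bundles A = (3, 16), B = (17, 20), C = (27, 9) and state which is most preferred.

Bundle C

Evaluate utility at each bundle:
U(A) = 108.000.
U(B) = 21971.604.
U(C) = 59049.000.
Highest utility is C, so C ≻ B ≻ A.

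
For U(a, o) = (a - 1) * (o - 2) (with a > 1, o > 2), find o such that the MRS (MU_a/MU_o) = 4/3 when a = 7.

MU_a = (o−2), MU_o = (a−1).
MRS = (o−2)/(a−1).
Substitute a = 7: MRS = (o − 2)/6. Setting this equal to 4/3 gives o − 2 = (4/3)·6 = 8, so o = 10.

o = 10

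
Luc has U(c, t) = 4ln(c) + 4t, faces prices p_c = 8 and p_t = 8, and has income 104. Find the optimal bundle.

MU_c = 4/c, MU_t = 4.
MRS = 4/c ÷ 4.
Tangency: set MRS = p_c/p_t = 8/8 = 1.
MRS depends only on c: 1/c = 1 ⇒ c* = 1/1 = 1.
From the budget, 8·t = 104 − 8·1 = 96, so t* = 12.

c* = 1, t* = 12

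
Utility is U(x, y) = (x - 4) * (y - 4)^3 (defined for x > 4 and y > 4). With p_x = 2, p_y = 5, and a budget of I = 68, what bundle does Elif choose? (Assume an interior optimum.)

x* = 9, y* = 10

MU_x = (y−4)^3, MU_y = 3·(x−4)·(y−4)^2.
MRS = (1/3)·(y−4)/(x−4).
Tangency: set MRS = p_x/p_y = 2/5 = 0.4.
So (1/3)·(y − 4)/(x − 4) = 0.4, i.e. (y − 4) = 1.2·(x − 4).
Rewrite the budget in excess-of-subsistence terms: 2·(x − 4) + 5·(y − 4) = 68 − 2·4 − 5·4 = 40.
Substituting, 8·(x − 4) = 40, so x − 4 = 5 and x* = 9.
Then y − 4 = 1.2·5 = 6, so y* = 10.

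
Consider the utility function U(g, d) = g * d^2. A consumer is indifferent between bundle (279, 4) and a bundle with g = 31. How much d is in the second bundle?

d = 12

U(279, 4) = 4464.
Set U(31, d) = 4464 and solve.
With g = 31: d^2 = 4464/31 = 144; taking the square root, d = 12.
Check: U(31, 12) = 4464.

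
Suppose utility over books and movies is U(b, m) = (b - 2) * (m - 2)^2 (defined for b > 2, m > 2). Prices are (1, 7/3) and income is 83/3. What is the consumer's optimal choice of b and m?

b* = 9, m* = 8

MU_b = (m−2)^2, MU_m = 2·(b−2)·(m−2).
MRS = (1/2)·(m−2)/(b−2).
Tangency: set MRS = p_b/p_m = 1/(7/3) = 3/7.
So (1/2)·(m − 2)/(b − 2) = 3/7, i.e. (m − 2) = (6/7)·(b − 2).
Rewrite the budget in excess-of-subsistence terms: 1·(b − 2) + (7/3)·(m − 2) = 83/3 − 1·2 − (7/3)·2 = 21.
Substituting, 3·(b − 2) = 21, so b − 2 = 7 and b* = 9.
Then m − 2 = (6/7)·7 = 6, so m* = 8.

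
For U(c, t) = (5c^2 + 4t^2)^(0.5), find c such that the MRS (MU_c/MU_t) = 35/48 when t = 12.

c = 7

For CES with ρ = 2, MRS = (5/4)·(t/c)^(-1).
Setting (5/4)·(12/c)^(-1) = 35/48 gives (12/c)^(-1) = 7/12, so 12/c = 12/7 and c = 7.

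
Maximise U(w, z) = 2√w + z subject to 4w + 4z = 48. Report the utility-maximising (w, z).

w* = 1, z* = 11

MU_w = 2/(2√w), MU_z = 1.
MRS = 2/(2√w) ÷ 1.
Tangency: set MRS = p_w/p_z = 4/4 = 1.
MRS depends only on w: 1/√w = 1 ⇒ √w = 1/1 = 1 ⇒ w* = 1.
From the budget, 4·z = 48 − 4·1 = 44, so z* = 11.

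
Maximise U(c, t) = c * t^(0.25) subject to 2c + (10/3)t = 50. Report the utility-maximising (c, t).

MU_c = t^(0.25) and MU_t = 0.25·c·t^(-0.75).
MRS = MU_c/MU_t = (4)·t/c.
Tangency: set MRS = p_c/p_t = 2/(10/3) = 0.6.
So (4)·t/c = 0.6, i.e. t = 0.15·c.
Substitute into the budget 2·c + (10/3)·t = 50: 2.5·c = 50, so c* = 20.
Then t* = 0.15·20 = 3.

c* = 20, t* = 3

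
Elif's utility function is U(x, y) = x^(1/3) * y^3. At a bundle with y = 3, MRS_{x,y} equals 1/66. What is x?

x = 22

MU_x = 1/3·x^(-2/3)·y^3 and MU_y = 3·x^(1/3)·y^2.
MRS = MU_x/MU_y = (1/9)·y/x.
Substitute y = 3: MRS = (1/3)/x. Setting (1/3)/x = 1/66 gives x = (1/3)/(1/66) = 22.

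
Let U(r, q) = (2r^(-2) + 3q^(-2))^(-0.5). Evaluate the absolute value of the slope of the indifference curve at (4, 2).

For CES with ρ = -2, MRS = (2/3)·(q/r)^3.
At (4, 2): MRS = 1/12.
So at (4, 2) the consumer would give up 1/12 units of q for one more unit of r.

MRS = 1/12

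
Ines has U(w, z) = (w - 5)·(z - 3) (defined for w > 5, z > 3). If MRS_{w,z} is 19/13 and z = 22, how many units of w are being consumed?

MU_w = (z−3), MU_z = (w−5).
MRS = (z−3)/(w−5).
Substitute z = 22: MRS = 19/(w − 5). Setting this equal to 19/13 gives w − 5 = 19/(19/13) = 13, so w = 18.

w = 18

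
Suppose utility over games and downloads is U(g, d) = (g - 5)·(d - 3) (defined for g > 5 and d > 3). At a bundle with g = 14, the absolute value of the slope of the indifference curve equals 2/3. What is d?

MU_g = (d−3), MU_d = (g−5).
MRS = (d−3)/(g−5).
Substitute g = 14: MRS = (d − 3)/9. Setting this equal to 2/3 gives d − 3 = (2/3)·9 = 6, so d = 9.

d = 9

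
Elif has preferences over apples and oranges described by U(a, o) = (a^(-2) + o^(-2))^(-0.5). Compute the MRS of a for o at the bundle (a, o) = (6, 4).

MRS = 8/27

For CES with ρ = -2, MRS = (o/a)^3.
At (6, 4): MRS = 8/27.
That is, one extra unit of a is worth 8/27 units of o at the margin.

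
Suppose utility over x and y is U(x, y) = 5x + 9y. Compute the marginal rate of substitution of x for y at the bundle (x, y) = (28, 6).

MU_x = 5, MU_y = 9, so MRS = 5/9 at every bundle.
At (28, 6): MRS = 5/9.
So at (28, 6) the consumer would give up 5/9 units of y for one more unit of x.

MRS = 5/9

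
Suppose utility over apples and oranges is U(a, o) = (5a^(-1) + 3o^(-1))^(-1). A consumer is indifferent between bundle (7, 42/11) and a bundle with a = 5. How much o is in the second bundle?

U depends on (a, o) only through S = 5a^(-1) + 3o^(-1), so equal utility means equal S. At (7, 42/11): S = 1.5.
With a = 5: 5·5^(-1) = 1, so 3o^(-1) = 1.5 − 1 = 0.5, i.e. o^(-1) = 1/6.
Hence o = 1/(1/6) = 6.
Check: U(5, 6) = 0.6667.

o = 6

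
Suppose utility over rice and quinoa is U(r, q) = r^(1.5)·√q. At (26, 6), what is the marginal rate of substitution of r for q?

MU_r = 1.5·√r·√q and MU_q = 0.5·r^(1.5)·q^(-0.5).
MRS = MU_r/MU_q = (3)·q/r.
At (26, 6): MRS = 9/13.
So at (26, 6) the consumer would give up 9/13 units of q for one more unit of r.

MRS = 9/13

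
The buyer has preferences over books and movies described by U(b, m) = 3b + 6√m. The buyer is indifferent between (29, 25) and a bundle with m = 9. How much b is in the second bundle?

U(29, 25) = 117.
Set U(b, 9) = 117 and solve.
With m = 9: √9 = 3, so 3b = 117 − 6·3 = 99 and b = 33.
Check: U(33, 9) = 117.

b = 33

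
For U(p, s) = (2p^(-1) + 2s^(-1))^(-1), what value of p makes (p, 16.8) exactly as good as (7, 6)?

U depends on (p, s) only through S = 2p^(-1) + 2s^(-1), so equal utility means equal S. At (7, 6): S = 13/21.
With s = 16.8: 2·16.8^(-1) = 5/42, so 2p^(-1) = 13/21 − 5/42 = 0.5, i.e. p^(-1) = 0.25.
Hence p = 1/0.25 = 4.
Check: U(4, 16.8) = 1.6154.

p = 4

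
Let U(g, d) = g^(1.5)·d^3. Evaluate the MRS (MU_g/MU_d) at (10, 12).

MU_g = 1.5·√g·d^3 and MU_d = 3·g^(1.5)·d^2.
MRS = MU_g/MU_d = (0.5)·d/g.
At (10, 12): MRS = 0.6.
The indifference curve has slope −0.6 at this bundle.

MRS = 0.6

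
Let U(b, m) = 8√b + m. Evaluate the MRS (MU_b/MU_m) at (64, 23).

MRS = 0.5

MU_b = 8/(2√b), MU_m = 1.
MRS = 8/(2√b) ÷ 1.
At (64, 23): MRS = 0.5.
That is, one extra unit of b is worth 0.5 units of m at the margin.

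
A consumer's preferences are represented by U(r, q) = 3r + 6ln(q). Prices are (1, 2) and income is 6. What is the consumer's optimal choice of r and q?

MU_r = 3, MU_q = 6/q.
MRS = 3 ÷ (6/q).
Tangency: set MRS = p_r/p_q = 1/2 = 0.5.
MRS depends only on q: 0.5·q = 0.5 ⇒ q* = 0.5/0.5 = 1.
From the budget, 1·r = 6 − 2·1 = 4, so r* = 4.

r* = 4, q* = 1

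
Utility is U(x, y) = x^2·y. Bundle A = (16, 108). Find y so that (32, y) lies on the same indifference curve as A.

U(16, 108) = 27648.
Set U(32, y) = 27648 and solve.
With x = 32: 32^2 = 1024, so y = 27648/1024 = 27.
Check: U(32, 27) = 27648.

y = 27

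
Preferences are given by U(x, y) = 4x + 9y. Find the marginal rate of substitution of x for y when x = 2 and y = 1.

MRS = 4/9

MU_x = 4, MU_y = 9, so MRS = 4/9 at every bundle.
At (2, 1): MRS = 4/9.
So at (2, 1) the consumer would give up 4/9 units of y for one more unit of x.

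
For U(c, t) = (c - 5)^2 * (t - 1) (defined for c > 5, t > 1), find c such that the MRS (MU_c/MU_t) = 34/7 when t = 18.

c = 12

MU_c = 2·(c−5)·(t−1), MU_t = (c−5)^2.
MRS = (2/1)·(t−1)/(c−5).
Substitute t = 18: MRS = 34/(c − 5). Setting this equal to 34/7 gives c − 5 = 34/(34/7) = 7, so c = 12.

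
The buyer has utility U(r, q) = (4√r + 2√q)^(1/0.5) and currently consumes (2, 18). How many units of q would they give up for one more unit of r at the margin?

MRS = 6

For CES with ρ = 0.5, MRS = (4/2)·√(q/r).
At (2, 18): MRS = 6.
So at (2, 18) the consumer would give up 6 units of q for one more unit of r.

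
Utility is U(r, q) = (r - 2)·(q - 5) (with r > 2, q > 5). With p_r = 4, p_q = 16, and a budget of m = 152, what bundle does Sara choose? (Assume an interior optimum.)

r* = 10, q* = 7

MU_r = (q−5), MU_q = (r−2).
MRS = (q−5)/(r−2).
Tangency: set MRS = p_r/p_q = 4/16 = 0.25.
So (q − 5)/(r − 2) = 0.25, i.e. (q − 5) = 0.25·(r − 2).
Rewrite the budget in excess-of-subsistence terms: 4·(r − 2) + 16·(q − 5) = 152 − 4·2 − 16·5 = 64.
Substituting, 8·(r − 2) = 64, so r − 2 = 8 and r* = 10.
Then q − 5 = 0.25·8 = 2, so q* = 7.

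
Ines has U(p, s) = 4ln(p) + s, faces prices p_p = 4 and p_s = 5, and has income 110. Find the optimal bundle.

MU_p = 4/p, MU_s = 1.
MRS = 4/p ÷ 1.
Tangency: set MRS = p_p/p_s = 4/5 = 0.8.
MRS depends only on p: 4/p = 0.8 ⇒ p* = 4/0.8 = 5.
From the budget, 5·s = 110 − 4·5 = 90, so s* = 18.

p* = 5, s* = 18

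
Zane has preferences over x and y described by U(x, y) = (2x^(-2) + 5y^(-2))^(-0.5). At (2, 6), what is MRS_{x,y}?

For CES with ρ = -2, MRS = (2/5)·(y/x)^3.
At (2, 6): MRS = 10.8.
The indifference curve has slope −10.8 at this bundle.

MRS = 10.8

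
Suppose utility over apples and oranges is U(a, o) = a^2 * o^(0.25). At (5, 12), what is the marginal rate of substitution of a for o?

MRS = 19.2

MU_a = 2·a·o^(0.25) and MU_o = 0.25·a^2·o^(-0.75).
MRS = MU_a/MU_o = (8)·o/a.
At (5, 12): MRS = 19.2.
So at (5, 12) the consumer would give up 19.2 units of o for one more unit of a.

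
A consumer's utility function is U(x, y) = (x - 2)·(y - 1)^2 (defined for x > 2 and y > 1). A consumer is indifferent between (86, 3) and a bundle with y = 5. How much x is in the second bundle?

x = 23

U(86, 3) = 336.
Set U(x, 5) = 336 and solve.
With y = 5: (5 − 1)^2 = 16, so (x − 2) = 336/16 = 21.
So x = 2 + 21 = 23.
Check: U(23, 5) = 336.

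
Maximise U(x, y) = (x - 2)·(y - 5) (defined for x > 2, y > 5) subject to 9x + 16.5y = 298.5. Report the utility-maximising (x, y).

MU_x = (y−5), MU_y = (x−2).
MRS = (y−5)/(x−2).
Tangency: set MRS = p_x/p_y = 9/16.5 = 6/11.
So (y − 5)/(x − 2) = 6/11, i.e. (y − 5) = (6/11)·(x − 2).
Rewrite the budget in excess-of-subsistence terms: 9·(x − 2) + 16.5·(y − 5) = 298.5 − 9·2 − 16.5·5 = 198.
Substituting, 18·(x − 2) = 198, so x − 2 = 11 and x* = 13.
Then y − 5 = (6/11)·11 = 6, so y* = 11.

x* = 13, y* = 11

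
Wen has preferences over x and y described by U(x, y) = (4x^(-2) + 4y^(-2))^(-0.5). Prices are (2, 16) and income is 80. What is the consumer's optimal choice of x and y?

For CES with ρ = -2, MRS = (y/x)^3.
Tangency: set MRS = p_x/p_y = 2/16 = 0.125.
So (y/x)^3 = 0.125; taking the cube root, y/x = 0.5, i.e. y = 0.5·x.
Substitute into the budget 2·x + 16·y = 80: 10·x = 80, so x* = 8 and y* = 0.5·8 = 4.

x* = 8, y* = 4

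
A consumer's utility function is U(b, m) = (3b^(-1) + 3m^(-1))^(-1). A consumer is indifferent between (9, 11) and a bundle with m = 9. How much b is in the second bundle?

b = 11

U depends on (b, m) only through S = 3b^(-1) + 3m^(-1), so equal utility means equal S. At (9, 11): S = 20/33.
With m = 9: 3·9^(-1) = 1/3, so 3b^(-1) = 20/33 − 1/3 = 3/11, i.e. b^(-1) = 1/11.
Hence b = 1/(1/11) = 11.
Check: U(11, 9) = 1.65.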